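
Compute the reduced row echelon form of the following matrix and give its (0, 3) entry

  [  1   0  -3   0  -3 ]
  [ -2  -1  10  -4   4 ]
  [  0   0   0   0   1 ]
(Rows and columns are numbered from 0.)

R2 ← R2 + 2·R1
  [ 1   0  -3   0  -3 ]
  [ 0  -1   4  -4  -2 ]
  [ 0   0   0   0   1 ]
R2 ← -1·R2
  [ 1  0  -3  0  -3 ]
  [ 0  1  -4  4   2 ]
  [ 0  0   0  0   1 ]
R2 ← R2 − 2·R3
  [ 1  0  -3  0  -3 ]
  [ 0  1  -4  4   0 ]
  [ 0  0   0  0   1 ]
R1 ← R1 + 3·R3
  [ 1  0  -3  0  0 ]
  [ 0  1  -4  4  0 ]
  [ 0  0   0  0  1 ]

0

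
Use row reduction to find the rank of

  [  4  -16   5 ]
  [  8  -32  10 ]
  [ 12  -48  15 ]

rank = 1

R1 -> 1/4·R1
R2 -> R2 − 8·R1
R3 -> R3 − 12·R1
The reduced form has 1 nonzero row.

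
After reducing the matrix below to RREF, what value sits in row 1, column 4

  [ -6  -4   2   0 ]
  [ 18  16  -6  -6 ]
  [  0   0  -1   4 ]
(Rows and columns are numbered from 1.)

-1/3

r1 → -1/6·r1
  [  1  2/3  -1/3   0 ]
  [ 18   16    -6  -6 ]
  [  0    0    -1   4 ]
r2 → r2 − 18·r1
  [ 1  2/3  -1/3   0 ]
  [ 0    4     0  -6 ]
  [ 0    0    -1   4 ]
r2 → 1/4·r2
  [ 1  2/3  -1/3     0 ]
  [ 0    1     0  -3/2 ]
  [ 0    0    -1     4 ]
r3 → -1·r3
  [ 1  2/3  -1/3     0 ]
  [ 0    1     0  -3/2 ]
  [ 0    0     1    -4 ]
r1 → r1 + 1/3·r3
  [ 1  2/3  0  -4/3 ]
  [ 0    1  0  -3/2 ]
  [ 0    0  1    -4 ]
r1 → r1 − 2/3·r2
  [ 1  0  0  -1/3 ]
  [ 0  1  0  -3/2 ]
  [ 0  0  1    -4 ]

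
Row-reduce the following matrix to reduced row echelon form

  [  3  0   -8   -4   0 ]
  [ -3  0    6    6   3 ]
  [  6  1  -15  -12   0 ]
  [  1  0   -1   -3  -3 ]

[[1, 0, 0, -4, 0], [0, 1, 0, -3, 0], [0, 0, 1, -1, 0], [0, 0, 0, 0, 1]]

R1 -> 1/3·R1
R2 -> R2 + 3·R1
R3 -> R3 − 6·R1
R4 -> R4 − R1
R2 <-> R3
R3 -> -1/2·R3
R4 -> R4 − 5/3·R3
R4 -> -2·R4
R3 -> R3 + 3/2·R4
R2 -> R2 − R3
R1 -> R1 + 8/3·R3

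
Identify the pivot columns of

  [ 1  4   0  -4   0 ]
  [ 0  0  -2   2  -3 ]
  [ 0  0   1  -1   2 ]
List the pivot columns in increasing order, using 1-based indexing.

R2 ← -1/2·R2
R3 ← R3 − R2
R3 ← 2·R3
R2 ← R2 − 3/2·R3
Pivot columns are the columns containing a leading 1.

1, 3, 5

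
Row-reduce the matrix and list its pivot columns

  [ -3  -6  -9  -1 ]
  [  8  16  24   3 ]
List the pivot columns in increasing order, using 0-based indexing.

0, 3

Multiply R1 by -1/3.
  [ 1   2   3  1/3 ]
  [ 8  16  24    3 ]
Subtract 8 times R1 from R2.
  [ 1  2  3  1/3 ]
  [ 0  0  0  1/3 ]
Multiply R2 by 3.
  [ 1  2  3  1/3 ]
  [ 0  0  0    1 ]
Subtract 1/3 times R2 from R1.
  [ 1  2  3  0 ]
  [ 0  0  0  1 ]
Pivot columns are the columns containing a leading 1.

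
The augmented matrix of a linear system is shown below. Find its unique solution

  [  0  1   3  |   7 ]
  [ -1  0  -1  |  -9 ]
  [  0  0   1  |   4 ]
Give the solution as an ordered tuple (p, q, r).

(5, -5, 4)

Swap r1 and r2.
  [ -1  0  -1  |  -9 ]
  [  0  1   3  |   7 ]
  [  0  0   1  |   4 ]
Multiply r1 by -1.
  [ 1  0  1  |  9 ]
  [ 0  1  3  |  7 ]
  [ 0  0  1  |  4 ]
Subtract 3 times r3 from r2.
  [ 1  0  1  |   9 ]
  [ 0  1  0  |  -5 ]
  [ 0  0  1  |   4 ]
Subtract r3 from r1.
  [ 1  0  0  |   5 ]
  [ 0  1  0  |  -5 ]
  [ 0  0  1  |   4 ]
Reading off the last column: p = 5, q = -5, r = 4.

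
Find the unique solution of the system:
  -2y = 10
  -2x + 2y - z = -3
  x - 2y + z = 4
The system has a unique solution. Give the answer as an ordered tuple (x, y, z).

(-1, -5, -5)

Form the augmented matrix and row-reduce:
  [  0  -2   0  |  10 ]
  [ -2   2  -1  |  -3 ]
  [  1  -2   1  |   4 ]
Swap r1 and r2.
Multiply r1 by -1/2.
Subtract r1 from r3.
Multiply r2 by -1/2.
Add r2 to r3.
Multiply r3 by 2.
Subtract 1/2 times r3 from r1.
Add r2 to r1.
Reading off the last column: x = -1, y = -5, z = -5.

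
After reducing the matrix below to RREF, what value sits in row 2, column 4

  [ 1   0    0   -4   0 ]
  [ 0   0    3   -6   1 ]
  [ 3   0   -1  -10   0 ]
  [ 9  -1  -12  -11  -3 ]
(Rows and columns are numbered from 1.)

ρ3 -> ρ3 − 3·ρ1
  [ 1   0    0   -4   0 ]
  [ 0   0    3   -6   1 ]
  [ 0   0   -1    2   0 ]
  [ 9  -1  -12  -11  -3 ]
ρ4 -> ρ4 − 9·ρ1
  [ 1   0    0  -4   0 ]
  [ 0   0    3  -6   1 ]
  [ 0   0   -1   2   0 ]
  [ 0  -1  -12  25  -3 ]
ρ2 <=> ρ4
  [ 1   0    0  -4   0 ]
  [ 0  -1  -12  25  -3 ]
  [ 0   0   -1   2   0 ]
  [ 0   0    3  -6   1 ]
ρ2 -> -1·ρ2
  [ 1  0   0   -4  0 ]
  [ 0  1  12  -25  3 ]
  [ 0  0  -1    2  0 ]
  [ 0  0   3   -6  1 ]
ρ3 -> -1·ρ3
  [ 1  0   0   -4  0 ]
  [ 0  1  12  -25  3 ]
  [ 0  0   1   -2  0 ]
  [ 0  0   3   -6  1 ]
ρ4 -> ρ4 − 3·ρ3
  [ 1  0   0   -4  0 ]
  [ 0  1  12  -25  3 ]
  [ 0  0   1   -2  0 ]
  [ 0  0   0    0  1 ]
ρ2 -> ρ2 − 3·ρ4
  [ 1  0   0   -4  0 ]
  [ 0  1  12  -25  0 ]
  [ 0  0   1   -2  0 ]
  [ 0  0   0    0  1 ]
ρ2 -> ρ2 − 12·ρ3
  [ 1  0  0  -4  0 ]
  [ 0  1  0  -1  0 ]
  [ 0  0  1  -2  0 ]
  [ 0  0  0   0  1 ]

-1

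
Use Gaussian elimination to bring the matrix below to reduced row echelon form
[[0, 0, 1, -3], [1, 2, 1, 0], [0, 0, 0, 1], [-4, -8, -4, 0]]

[[1, 2, 0, 0], [0, 0, 1, 0], [0, 0, 0, 1], [0, 0, 0, 0]]

r1 ↔ r2
  [  1   2   1   0 ]
  [  0   0   1  -3 ]
  [  0   0   0   1 ]
  [ -4  -8  -4   0 ]
r4 → r4 + 4·r1
  [ 1  2  1   0 ]
  [ 0  0  1  -3 ]
  [ 0  0  0   1 ]
  [ 0  0  0   0 ]
r2 → r2 + 3·r3
  [ 1  2  1  0 ]
  [ 0  0  1  0 ]
  [ 0  0  0  1 ]
  [ 0  0  0  0 ]
r1 → r1 − r2
  [ 1  2  0  0 ]
  [ 0  0  1  0 ]
  [ 0  0  0  1 ]
  [ 0  0  0  0 ]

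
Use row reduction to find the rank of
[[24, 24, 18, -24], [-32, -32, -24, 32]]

R1 := 1/24·R1
  [   1    1  3/4  -1 ]
  [ -32  -32  -24  32 ]
R2 := R2 + 32·R1
  [ 1  1  3/4  -1 ]
  [ 0  0    0   0 ]
The reduced form has 1 nonzero row.

rank = 1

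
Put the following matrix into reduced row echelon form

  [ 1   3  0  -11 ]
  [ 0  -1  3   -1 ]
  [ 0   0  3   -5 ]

r2 ← -1·r2
  [ 1  3   0  -11 ]
  [ 0  1  -3    1 ]
  [ 0  0   3   -5 ]
r3 ← 1/3·r3
  [ 1  3   0   -11 ]
  [ 0  1  -3     1 ]
  [ 0  0   1  -5/3 ]
r2 ← r2 + 3·r3
  [ 1  3  0   -11 ]
  [ 0  1  0    -4 ]
  [ 0  0  1  -5/3 ]
r1 ← r1 − 3·r2
  [ 1  0  0     1 ]
  [ 0  1  0    -4 ]
  [ 0  0  1  -5/3 ]

[[1, 0, 0, 1], [0, 1, 0, -4], [0, 0, 1, -5/3]]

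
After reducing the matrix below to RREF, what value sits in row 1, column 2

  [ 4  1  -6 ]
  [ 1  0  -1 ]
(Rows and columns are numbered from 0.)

R1 := 1/4·R1
  [ 1  1/4  -3/2 ]
  [ 1    0    -1 ]
R2 := R2 − R1
  [ 1   1/4  -3/2 ]
  [ 0  -1/4   1/2 ]
R2 := -4·R2
  [ 1  1/4  -3/2 ]
  [ 0    1    -2 ]
R1 := R1 − 1/4·R2
  [ 1  0  -1 ]
  [ 0  1  -2 ]

-2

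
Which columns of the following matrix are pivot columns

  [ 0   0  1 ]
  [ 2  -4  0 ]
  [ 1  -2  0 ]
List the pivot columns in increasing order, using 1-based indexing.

1, 3

R1 <-> R2
  [ 2  -4  0 ]
  [ 0   0  1 ]
  [ 1  -2  0 ]
R1 ← 1/2·R1
  [ 1  -2  0 ]
  [ 0   0  1 ]
  [ 1  -2  0 ]
R3 ← R3 − R1
  [ 1  -2  0 ]
  [ 0   0  1 ]
  [ 0   0  0 ]
Pivot columns are the columns containing a leading 1.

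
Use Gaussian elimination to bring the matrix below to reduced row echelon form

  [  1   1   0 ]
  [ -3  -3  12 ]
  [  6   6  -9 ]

[[1, 1, 0], [0, 0, 1], [0, 0, 0]]

Add 3 times ρ1 to ρ2.
  [ 1  1   0 ]
  [ 0  0  12 ]
  [ 6  6  -9 ]
Subtract 6 times ρ1 from ρ3.
  [ 1  1   0 ]
  [ 0  0  12 ]
  [ 0  0  -9 ]
Multiply ρ2 by 1/12.
  [ 1  1   0 ]
  [ 0  0   1 ]
  [ 0  0  -9 ]
Add 9 times ρ2 to ρ3.
  [ 1  1  0 ]
  [ 0  0  1 ]
  [ 0  0  0 ]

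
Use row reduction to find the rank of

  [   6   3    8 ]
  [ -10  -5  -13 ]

r1 ← 1/6·r1
  [   1  1/2  4/3 ]
  [ -10   -5  -13 ]
r2 ← r2 + 10·r1
  [ 1  1/2  4/3 ]
  [ 0    0  1/3 ]
r2 ← 3·r2
  [ 1  1/2  4/3 ]
  [ 0    0    1 ]
r1 ← r1 − 4/3·r2
  [ 1  1/2  0 ]
  [ 0    0  1 ]
The reduced form has 2 nonzero rows.

rank = 2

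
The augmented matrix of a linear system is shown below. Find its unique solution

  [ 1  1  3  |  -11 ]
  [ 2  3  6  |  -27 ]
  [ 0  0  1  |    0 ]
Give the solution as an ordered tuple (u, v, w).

R2 ← R2 − 2·R1
  [ 1  1  3  |  -11 ]
  [ 0  1  0  |   -5 ]
  [ 0  0  1  |    0 ]
R1 ← R1 − 3·R3
  [ 1  1  0  |  -11 ]
  [ 0  1  0  |   -5 ]
  [ 0  0  1  |    0 ]
R1 ← R1 − R2
  [ 1  0  0  |  -6 ]
  [ 0  1  0  |  -5 ]
  [ 0  0  1  |   0 ]
Reading off the last column: u = -6, v = -5, w = 0.

(-6, -5, 0)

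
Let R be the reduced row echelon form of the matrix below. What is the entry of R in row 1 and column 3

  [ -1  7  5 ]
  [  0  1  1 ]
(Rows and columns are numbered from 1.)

2

ρ1 → -1·ρ1
  [ 1  -7  -5 ]
  [ 0   1   1 ]
ρ1 → ρ1 + 7·ρ2
  [ 1  0  2 ]
  [ 0  1  1 ]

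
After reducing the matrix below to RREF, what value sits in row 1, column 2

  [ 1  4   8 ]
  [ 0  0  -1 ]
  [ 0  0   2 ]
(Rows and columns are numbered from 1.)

R2 → -1·R2
R3 → R3 − 2·R2
R1 → R1 − 8·R2

4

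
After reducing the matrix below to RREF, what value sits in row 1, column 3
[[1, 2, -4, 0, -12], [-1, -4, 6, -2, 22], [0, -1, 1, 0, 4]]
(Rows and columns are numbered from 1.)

-2

r2 := r2 + r1
  [ 1   2  -4   0  -12 ]
  [ 0  -2   2  -2   10 ]
  [ 0  -1   1   0    4 ]
r2 := -1/2·r2
  [ 1   2  -4  0  -12 ]
  [ 0   1  -1  1   -5 ]
  [ 0  -1   1  0    4 ]
r3 := r3 + r2
  [ 1  2  -4  0  -12 ]
  [ 0  1  -1  1   -5 ]
  [ 0  0   0  1   -1 ]
r2 := r2 − r3
  [ 1  2  -4  0  -12 ]
  [ 0  1  -1  0   -4 ]
  [ 0  0   0  1   -1 ]
r1 := r1 − 2·r2
  [ 1  0  -2  0  -4 ]
  [ 0  1  -1  0  -4 ]
  [ 0  0   0  1  -1 ]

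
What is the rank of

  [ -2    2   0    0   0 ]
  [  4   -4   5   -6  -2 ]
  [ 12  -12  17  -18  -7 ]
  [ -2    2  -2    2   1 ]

Multiply R1 by -1/2.
  [  1   -1   0    0   0 ]
  [  4   -4   5   -6  -2 ]
  [ 12  -12  17  -18  -7 ]
  [ -2    2  -2    2   1 ]
Subtract 4 times R1 from R2.
  [  1   -1   0    0   0 ]
  [  0    0   5   -6  -2 ]
  [ 12  -12  17  -18  -7 ]
  [ -2    2  -2    2   1 ]
Subtract 12 times R1 from R3.
  [  1  -1   0    0   0 ]
  [  0   0   5   -6  -2 ]
  [  0   0  17  -18  -7 ]
  [ -2   2  -2    2   1 ]
Add 2 times R1 to R4.
  [ 1  -1   0    0   0 ]
  [ 0   0   5   -6  -2 ]
  [ 0   0  17  -18  -7 ]
  [ 0   0  -2    2   1 ]
Multiply R2 by 1/5.
  [ 1  -1   0     0     0 ]
  [ 0   0   1  -6/5  -2/5 ]
  [ 0   0  17   -18    -7 ]
  [ 0   0  -2     2     1 ]
Subtract 17 times R2 from R3.
  [ 1  -1   0     0     0 ]
  [ 0   0   1  -6/5  -2/5 ]
  [ 0   0   0  12/5  -1/5 ]
  [ 0   0  -2     2     1 ]
Add 2 times R2 to R4.
  [ 1  -1  0     0     0 ]
  [ 0   0  1  -6/5  -2/5 ]
  [ 0   0  0  12/5  -1/5 ]
  [ 0   0  0  -2/5   1/5 ]
Multiply R3 by 5/12.
  [ 1  -1  0     0      0 ]
  [ 0   0  1  -6/5   -2/5 ]
  [ 0   0  0     1  -1/12 ]
  [ 0   0  0  -2/5    1/5 ]
Add 2/5 times R3 to R4.
  [ 1  -1  0     0      0 ]
  [ 0   0  1  -6/5   -2/5 ]
  [ 0   0  0     1  -1/12 ]
  [ 0   0  0     0    1/6 ]
Multiply R4 by 6.
  [ 1  -1  0     0      0 ]
  [ 0   0  1  -6/5   -2/5 ]
  [ 0   0  0     1  -1/12 ]
  [ 0   0  0     0      1 ]
Add 1/12 times R4 to R3.
  [ 1  -1  0     0     0 ]
  [ 0   0  1  -6/5  -2/5 ]
  [ 0   0  0     1     0 ]
  [ 0   0  0     0     1 ]
Add 2/5 times R4 to R2.
  [ 1  -1  0     0  0 ]
  [ 0   0  1  -6/5  0 ]
  [ 0   0  0     1  0 ]
  [ 0   0  0     0  1 ]
Add 6/5 times R3 to R2.
  [ 1  -1  0  0  0 ]
  [ 0   0  1  0  0 ]
  [ 0   0  0  1  0 ]
  [ 0   0  0  0  1 ]
The reduced form has 4 nonzero rows.

rank = 4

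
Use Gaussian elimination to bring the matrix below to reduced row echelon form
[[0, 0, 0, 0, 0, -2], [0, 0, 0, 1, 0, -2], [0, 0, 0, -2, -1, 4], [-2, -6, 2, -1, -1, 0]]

R1 <-> R4
  [ -2  -6  2  -1  -1   0 ]
  [  0   0  0   1   0  -2 ]
  [  0   0  0  -2  -1   4 ]
  [  0   0  0   0   0  -2 ]
R1 := -1/2·R1
  [ 1  3  -1  1/2  1/2   0 ]
  [ 0  0   0    1    0  -2 ]
  [ 0  0   0   -2   -1   4 ]
  [ 0  0   0    0    0  -2 ]
R3 := R3 + 2·R2
  [ 1  3  -1  1/2  1/2   0 ]
  [ 0  0   0    1    0  -2 ]
  [ 0  0   0    0   -1   0 ]
  [ 0  0   0    0    0  -2 ]
R3 := -1·R3
  [ 1  3  -1  1/2  1/2   0 ]
  [ 0  0   0    1    0  -2 ]
  [ 0  0   0    0    1   0 ]
  [ 0  0   0    0    0  -2 ]
R4 := -1/2·R4
  [ 1  3  -1  1/2  1/2   0 ]
  [ 0  0   0    1    0  -2 ]
  [ 0  0   0    0    1   0 ]
  [ 0  0   0    0    0   1 ]
R2 := R2 + 2·R4
  [ 1  3  -1  1/2  1/2  0 ]
  [ 0  0   0    1    0  0 ]
  [ 0  0   0    0    1  0 ]
  [ 0  0   0    0    0  1 ]
R1 := R1 − 1/2·R3
  [ 1  3  -1  1/2  0  0 ]
  [ 0  0   0    1  0  0 ]
  [ 0  0   0    0  1  0 ]
  [ 0  0   0    0  0  1 ]
R1 := R1 − 1/2·R2
  [ 1  3  -1  0  0  0 ]
  [ 0  0   0  1  0  0 ]
  [ 0  0   0  0  1  0 ]
  [ 0  0   0  0  0  1 ]

[[1, 3, -1, 0, 0, 0], [0, 0, 0, 1, 0, 0], [0, 0, 0, 0, 1, 0], [0, 0, 0, 0, 0, 1]]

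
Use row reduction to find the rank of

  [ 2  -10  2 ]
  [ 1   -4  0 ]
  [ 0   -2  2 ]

Multiply ρ1 by 1/2.
  [ 1  -5  1 ]
  [ 1  -4  0 ]
  [ 0  -2  2 ]
Subtract ρ1 from ρ2.
  [ 1  -5   1 ]
  [ 0   1  -1 ]
  [ 0  -2   2 ]
Add 2 times ρ2 to ρ3.
  [ 1  -5   1 ]
  [ 0   1  -1 ]
  [ 0   0   0 ]
Add 5 times ρ2 to ρ1.
  [ 1  0  -4 ]
  [ 0  1  -1 ]
  [ 0  0   0 ]
The reduced form has 2 nonzero rows.

rank = 2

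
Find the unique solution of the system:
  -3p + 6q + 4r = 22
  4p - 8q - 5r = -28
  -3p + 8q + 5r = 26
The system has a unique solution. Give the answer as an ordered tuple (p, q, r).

(-2, 0, 4)

Form the augmented matrix and row-reduce:
  [ -3   6   4  |   22 ]
  [  4  -8  -5  |  -28 ]
  [ -3   8   5  |   26 ]
Multiply R1 by -1/3.
  [  1  -2  -4/3  |  -22/3 ]
  [  4  -8    -5  |    -28 ]
  [ -3   8     5  |     26 ]
Subtract 4 times R1 from R2.
  [  1  -2  -4/3  |  -22/3 ]
  [  0   0   1/3  |    4/3 ]
  [ -3   8     5  |     26 ]
Add 3 times R1 to R3.
  [ 1  -2  -4/3  |  -22/3 ]
  [ 0   0   1/3  |    4/3 ]
  [ 0   2     1  |      4 ]
Swap R2 and R3.
  [ 1  -2  -4/3  |  -22/3 ]
  [ 0   2     1  |      4 ]
  [ 0   0   1/3  |    4/3 ]
Multiply R2 by 1/2.
  [ 1  -2  -4/3  |  -22/3 ]
  [ 0   1   1/2  |      2 ]
  [ 0   0   1/3  |    4/3 ]
Multiply R3 by 3.
  [ 1  -2  -4/3  |  -22/3 ]
  [ 0   1   1/2  |      2 ]
  [ 0   0     1  |      4 ]
Subtract 1/2 times R3 from R2.
  [ 1  -2  -4/3  |  -22/3 ]
  [ 0   1     0  |      0 ]
  [ 0   0     1  |      4 ]
Add 4/3 times R3 to R1.
  [ 1  -2  0  |  -2 ]
  [ 0   1  0  |   0 ]
  [ 0   0  1  |   4 ]
Add 2 times R2 to R1.
  [ 1  0  0  |  -2 ]
  [ 0  1  0  |   0 ]
  [ 0  0  1  |   4 ]
Reading off the last column: p = -2, q = 0, r = 4.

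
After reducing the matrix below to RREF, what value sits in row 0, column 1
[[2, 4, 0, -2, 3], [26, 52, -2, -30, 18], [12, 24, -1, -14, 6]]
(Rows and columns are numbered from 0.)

R1 → 1/2·R1
  [  1   2   0   -1  3/2 ]
  [ 26  52  -2  -30   18 ]
  [ 12  24  -1  -14    6 ]
R2 → R2 − 26·R1
  [  1   2   0   -1  3/2 ]
  [  0   0  -2   -4  -21 ]
  [ 12  24  -1  -14    6 ]
R3 → R3 − 12·R1
  [ 1  2   0  -1  3/2 ]
  [ 0  0  -2  -4  -21 ]
  [ 0  0  -1  -2  -12 ]
R2 → -1/2·R2
  [ 1  2   0  -1   3/2 ]
  [ 0  0   1   2  21/2 ]
  [ 0  0  -1  -2   -12 ]
R3 → R3 + R2
  [ 1  2  0  -1   3/2 ]
  [ 0  0  1   2  21/2 ]
  [ 0  0  0   0  -3/2 ]
R3 → -2/3·R3
  [ 1  2  0  -1   3/2 ]
  [ 0  0  1   2  21/2 ]
  [ 0  0  0   0     1 ]
R2 → R2 − 21/2·R3
  [ 1  2  0  -1  3/2 ]
  [ 0  0  1   2    0 ]
  [ 0  0  0   0    1 ]
R1 → R1 − 3/2·R3
  [ 1  2  0  -1  0 ]
  [ 0  0  1   2  0 ]
  [ 0  0  0   0  1 ]

2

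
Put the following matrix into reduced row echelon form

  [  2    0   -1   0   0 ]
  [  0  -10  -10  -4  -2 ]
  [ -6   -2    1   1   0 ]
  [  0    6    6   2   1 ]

ρ1 := 1/2·ρ1
ρ3 := ρ3 + 6·ρ1
ρ2 := -1/10·ρ2
ρ3 := ρ3 + 2·ρ2
ρ4 := ρ4 − 6·ρ2
ρ3 := 5/9·ρ3
ρ4 := ρ4 + 2/5·ρ3
ρ4 := -9·ρ4
ρ3 := ρ3 − 2/9·ρ4
ρ2 := ρ2 − 1/5·ρ4
ρ2 := ρ2 − 2/5·ρ3

[[1, 0, -1/2, 0, 0], [0, 1, 1, 0, 0], [0, 0, 0, 1, 0], [0, 0, 0, 0, 1]]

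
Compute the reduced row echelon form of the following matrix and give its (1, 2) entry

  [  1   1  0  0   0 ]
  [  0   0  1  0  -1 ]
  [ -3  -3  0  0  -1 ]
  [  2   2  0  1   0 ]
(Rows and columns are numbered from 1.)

1

r3 → r3 + 3·r1
  [ 1  1  0  0   0 ]
  [ 0  0  1  0  -1 ]
  [ 0  0  0  0  -1 ]
  [ 2  2  0  1   0 ]
r4 → r4 − 2·r1
  [ 1  1  0  0   0 ]
  [ 0  0  1  0  -1 ]
  [ 0  0  0  0  -1 ]
  [ 0  0  0  1   0 ]
r3 <=> r4
  [ 1  1  0  0   0 ]
  [ 0  0  1  0  -1 ]
  [ 0  0  0  1   0 ]
  [ 0  0  0  0  -1 ]
r4 → -1·r4
  [ 1  1  0  0   0 ]
  [ 0  0  1  0  -1 ]
  [ 0  0  0  1   0 ]
  [ 0  0  0  0   1 ]
r2 → r2 + r4
  [ 1  1  0  0  0 ]
  [ 0  0  1  0  0 ]
  [ 0  0  0  1  0 ]
  [ 0  0  0  0  1 ]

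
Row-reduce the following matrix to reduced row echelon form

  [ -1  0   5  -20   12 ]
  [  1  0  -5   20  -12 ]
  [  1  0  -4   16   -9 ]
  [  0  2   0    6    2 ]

ρ1 ← -1·ρ1
  [ 1  0  -5  20  -12 ]
  [ 1  0  -5  20  -12 ]
  [ 1  0  -4  16   -9 ]
  [ 0  2   0   6    2 ]
ρ2 ← ρ2 − ρ1
  [ 1  0  -5  20  -12 ]
  [ 0  0   0   0    0 ]
  [ 1  0  -4  16   -9 ]
  [ 0  2   0   6    2 ]
ρ3 ← ρ3 − ρ1
  [ 1  0  -5  20  -12 ]
  [ 0  0   0   0    0 ]
  [ 0  0   1  -4    3 ]
  [ 0  2   0   6    2 ]
ρ2 ↔ ρ4
  [ 1  0  -5  20  -12 ]
  [ 0  2   0   6    2 ]
  [ 0  0   1  -4    3 ]
  [ 0  0   0   0    0 ]
ρ2 ← 1/2·ρ2
  [ 1  0  -5  20  -12 ]
  [ 0  1   0   3    1 ]
  [ 0  0   1  -4    3 ]
  [ 0  0   0   0    0 ]
ρ1 ← ρ1 + 5·ρ3
  [ 1  0  0   0  3 ]
  [ 0  1  0   3  1 ]
  [ 0  0  1  -4  3 ]
  [ 0  0  0   0  0 ]

[[1, 0, 0, 0, 3], [0, 1, 0, 3, 1], [0, 0, 1, -4, 3], [0, 0, 0, 0, 0]]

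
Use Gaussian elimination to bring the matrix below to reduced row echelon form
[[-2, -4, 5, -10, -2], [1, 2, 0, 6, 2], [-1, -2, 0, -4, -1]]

[[1, 2, 0, 0, -1], [0, 0, 1, 0, 1/5], [0, 0, 0, 1, 1/2]]

R1 ← -1/2·R1
  [  1   2  -5/2   5   1 ]
  [  1   2     0   6   2 ]
  [ -1  -2     0  -4  -1 ]
R2 ← R2 − R1
  [  1   2  -5/2   5   1 ]
  [  0   0   5/2   1   1 ]
  [ -1  -2     0  -4  -1 ]
R3 ← R3 + R1
  [ 1  2  -5/2  5  1 ]
  [ 0  0   5/2  1  1 ]
  [ 0  0  -5/2  1  0 ]
R2 ← 2/5·R2
  [ 1  2  -5/2    5    1 ]
  [ 0  0     1  2/5  2/5 ]
  [ 0  0  -5/2    1    0 ]
R3 ← R3 + 5/2·R2
  [ 1  2  -5/2    5    1 ]
  [ 0  0     1  2/5  2/5 ]
  [ 0  0     0    2    1 ]
R3 ← 1/2·R3
  [ 1  2  -5/2    5    1 ]
  [ 0  0     1  2/5  2/5 ]
  [ 0  0     0    1  1/2 ]
R2 ← R2 − 2/5·R3
  [ 1  2  -5/2  5    1 ]
  [ 0  0     1  0  1/5 ]
  [ 0  0     0  1  1/2 ]
R1 ← R1 − 5·R3
  [ 1  2  -5/2  0  -3/2 ]
  [ 0  0     1  0   1/5 ]
  [ 0  0     0  1   1/2 ]
R1 ← R1 + 5/2·R2
  [ 1  2  0  0   -1 ]
  [ 0  0  1  0  1/5 ]
  [ 0  0  0  1  1/2 ]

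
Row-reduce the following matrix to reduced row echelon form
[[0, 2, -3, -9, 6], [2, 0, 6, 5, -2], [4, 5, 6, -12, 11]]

[[1, 0, 0, 3/2, -1], [0, 1, 0, -4, 3], [0, 0, 1, 1/3, 0]]

R1 ↔ R2
R1 → 1/2·R1
R3 → R3 − 4·R1
R2 → 1/2·R2
R3 → R3 − 5·R2
R3 → 2/3·R3
R2 → R2 + 3/2·R3
R1 → R1 − 3·R3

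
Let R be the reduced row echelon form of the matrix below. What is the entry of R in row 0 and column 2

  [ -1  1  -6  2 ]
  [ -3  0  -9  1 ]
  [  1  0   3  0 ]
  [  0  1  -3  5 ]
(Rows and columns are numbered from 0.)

ρ1 ← -1·ρ1
  [  1  -1   6  -2 ]
  [ -3   0  -9   1 ]
  [  1   0   3   0 ]
  [  0   1  -3   5 ]
ρ2 ← ρ2 + 3·ρ1
  [ 1  -1   6  -2 ]
  [ 0  -3   9  -5 ]
  [ 1   0   3   0 ]
  [ 0   1  -3   5 ]
ρ3 ← ρ3 − ρ1
  [ 1  -1   6  -2 ]
  [ 0  -3   9  -5 ]
  [ 0   1  -3   2 ]
  [ 0   1  -3   5 ]
ρ2 ← -1/3·ρ2
  [ 1  -1   6   -2 ]
  [ 0   1  -3  5/3 ]
  [ 0   1  -3    2 ]
  [ 0   1  -3    5 ]
ρ3 ← ρ3 − ρ2
  [ 1  -1   6   -2 ]
  [ 0   1  -3  5/3 ]
  [ 0   0   0  1/3 ]
  [ 0   1  -3    5 ]
ρ4 ← ρ4 − ρ2
  [ 1  -1   6    -2 ]
  [ 0   1  -3   5/3 ]
  [ 0   0   0   1/3 ]
  [ 0   0   0  10/3 ]
ρ3 ← 3·ρ3
  [ 1  -1   6    -2 ]
  [ 0   1  -3   5/3 ]
  [ 0   0   0     1 ]
  [ 0   0   0  10/3 ]
ρ4 ← ρ4 − 10/3·ρ3
  [ 1  -1   6   -2 ]
  [ 0   1  -3  5/3 ]
  [ 0   0   0    1 ]
  [ 0   0   0    0 ]
ρ2 ← ρ2 − 5/3·ρ3
  [ 1  -1   6  -2 ]
  [ 0   1  -3   0 ]
  [ 0   0   0   1 ]
  [ 0   0   0   0 ]
ρ1 ← ρ1 + 2·ρ3
  [ 1  -1   6  0 ]
  [ 0   1  -3  0 ]
  [ 0   0   0  1 ]
  [ 0   0   0  0 ]
ρ1 ← ρ1 + ρ2
  [ 1  0   3  0 ]
  [ 0  1  -3  0 ]
  [ 0  0   0  1 ]
  [ 0  0   0  0 ]

3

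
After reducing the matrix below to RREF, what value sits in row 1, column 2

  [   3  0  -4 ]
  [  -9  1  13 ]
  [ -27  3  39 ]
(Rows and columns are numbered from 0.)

1

R1 ← 1/3·R1
R2 ← R2 + 9·R1
R3 ← R3 + 27·R1
R3 ← R3 − 3·R2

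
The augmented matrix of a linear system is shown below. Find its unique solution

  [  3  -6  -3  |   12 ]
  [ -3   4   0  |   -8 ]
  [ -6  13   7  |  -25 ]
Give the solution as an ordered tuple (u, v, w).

Multiply ρ1 by 1/3.
  [  1  -2  -1  |    4 ]
  [ -3   4   0  |   -8 ]
  [ -6  13   7  |  -25 ]
Add 3 times ρ1 to ρ2.
  [  1  -2  -1  |    4 ]
  [  0  -2  -3  |    4 ]
  [ -6  13   7  |  -25 ]
Add 6 times ρ1 to ρ3.
  [ 1  -2  -1  |   4 ]
  [ 0  -2  -3  |   4 ]
  [ 0   1   1  |  -1 ]
Multiply ρ2 by -1/2.
  [ 1  -2   -1  |   4 ]
  [ 0   1  3/2  |  -2 ]
  [ 0   1    1  |  -1 ]
Subtract ρ2 from ρ3.
  [ 1  -2    -1  |   4 ]
  [ 0   1   3/2  |  -2 ]
  [ 0   0  -1/2  |   1 ]
Multiply ρ3 by -2.
  [ 1  -2   -1  |   4 ]
  [ 0   1  3/2  |  -2 ]
  [ 0   0    1  |  -2 ]
Subtract 3/2 times ρ3 from ρ2.
  [ 1  -2  -1  |   4 ]
  [ 0   1   0  |   1 ]
  [ 0   0   1  |  -2 ]
Add ρ3 to ρ1.
  [ 1  -2  0  |   2 ]
  [ 0   1  0  |   1 ]
  [ 0   0  1  |  -2 ]
Add 2 times ρ2 to ρ1.
  [ 1  0  0  |   4 ]
  [ 0  1  0  |   1 ]
  [ 0  0  1  |  -2 ]
Reading off the last column: u = 4, v = 1, w = -2.

(4, 1, -2)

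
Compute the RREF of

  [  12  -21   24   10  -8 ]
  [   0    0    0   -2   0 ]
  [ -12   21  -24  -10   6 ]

[[1, -7/4, 2, 0, 0], [0, 0, 0, 1, 0], [0, 0, 0, 0, 1]]

R1 → 1/12·R1
  [   1  -7/4    2  5/6  -2/3 ]
  [   0     0    0   -2     0 ]
  [ -12    21  -24  -10     6 ]
R3 → R3 + 12·R1
  [ 1  -7/4  2  5/6  -2/3 ]
  [ 0     0  0   -2     0 ]
  [ 0     0  0    0    -2 ]
R2 → -1/2·R2
  [ 1  -7/4  2  5/6  -2/3 ]
  [ 0     0  0    1     0 ]
  [ 0     0  0    0    -2 ]
R3 → -1/2·R3
  [ 1  -7/4  2  5/6  -2/3 ]
  [ 0     0  0    1     0 ]
  [ 0     0  0    0     1 ]
R1 → R1 + 2/3·R3
  [ 1  -7/4  2  5/6  0 ]
  [ 0     0  0    1  0 ]
  [ 0     0  0    0  1 ]
R1 → R1 − 5/6·R2
  [ 1  -7/4  2  0  0 ]
  [ 0     0  0  1  0 ]
  [ 0     0  0  0  1 ]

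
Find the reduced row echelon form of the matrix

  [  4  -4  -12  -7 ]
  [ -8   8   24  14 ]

[[1, -1, -3, -7/4], [0, 0, 0, 0]]

R1 -> 1/4·R1
  [  1  -1  -3  -7/4 ]
  [ -8   8  24    14 ]
R2 -> R2 + 8·R1
  [ 1  -1  -3  -7/4 ]
  [ 0   0   0     0 ]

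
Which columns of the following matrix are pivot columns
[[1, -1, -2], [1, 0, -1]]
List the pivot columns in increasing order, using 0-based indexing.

R2 := R2 − R1
  [ 1  -1  -2 ]
  [ 0   1   1 ]
R1 := R1 + R2
  [ 1  0  -1 ]
  [ 0  1   1 ]
Pivot columns are the columns containing a leading 1.

0, 1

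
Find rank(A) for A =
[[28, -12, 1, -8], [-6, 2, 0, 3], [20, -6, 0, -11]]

Multiply ρ1 by 1/28.
  [  1  -3/7  1/28  -2/7 ]
  [ -6     2     0     3 ]
  [ 20    -6     0   -11 ]
Add 6 times ρ1 to ρ2.
  [  1  -3/7  1/28  -2/7 ]
  [  0  -4/7  3/14   9/7 ]
  [ 20    -6     0   -11 ]
Subtract 20 times ρ1 from ρ3.
  [ 1  -3/7  1/28   -2/7 ]
  [ 0  -4/7  3/14    9/7 ]
  [ 0  18/7  -5/7  -37/7 ]
Multiply ρ2 by -7/4.
  [ 1  -3/7  1/28   -2/7 ]
  [ 0     1  -3/8   -9/4 ]
  [ 0  18/7  -5/7  -37/7 ]
Subtract 18/7 times ρ2 from ρ3.
  [ 1  -3/7  1/28  -2/7 ]
  [ 0     1  -3/8  -9/4 ]
  [ 0     0   1/4   1/2 ]
Multiply ρ3 by 4.
  [ 1  -3/7  1/28  -2/7 ]
  [ 0     1  -3/8  -9/4 ]
  [ 0     0     1     2 ]
Add 3/8 times ρ3 to ρ2.
  [ 1  -3/7  1/28  -2/7 ]
  [ 0     1     0  -3/2 ]
  [ 0     0     1     2 ]
Subtract 1/28 times ρ3 from ρ1.
  [ 1  -3/7  0  -5/14 ]
  [ 0     1  0   -3/2 ]
  [ 0     0  1      2 ]
Add 3/7 times ρ2 to ρ1.
  [ 1  0  0    -1 ]
  [ 0  1  0  -3/2 ]
  [ 0  0  1     2 ]
The reduced form has 3 nonzero rows.

rank = 3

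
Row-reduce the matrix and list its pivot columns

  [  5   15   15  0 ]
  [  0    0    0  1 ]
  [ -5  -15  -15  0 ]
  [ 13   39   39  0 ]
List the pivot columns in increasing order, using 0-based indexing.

0, 3

R1 -> 1/5·R1
  [  1    3    3  0 ]
  [  0    0    0  1 ]
  [ -5  -15  -15  0 ]
  [ 13   39   39  0 ]
R3 -> R3 + 5·R1
  [  1   3   3  0 ]
  [  0   0   0  1 ]
  [  0   0   0  0 ]
  [ 13  39  39  0 ]
R4 -> R4 − 13·R1
  [ 1  3  3  0 ]
  [ 0  0  0  1 ]
  [ 0  0  0  0 ]
  [ 0  0  0  0 ]
Pivot columns are the columns containing a leading 1.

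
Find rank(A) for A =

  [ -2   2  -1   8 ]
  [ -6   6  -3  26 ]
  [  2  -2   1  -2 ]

rank = 2

ρ1 → -1/2·ρ1
  [  1  -1  1/2  -4 ]
  [ -6   6   -3  26 ]
  [  2  -2    1  -2 ]
ρ2 → ρ2 + 6·ρ1
  [ 1  -1  1/2  -4 ]
  [ 0   0    0   2 ]
  [ 2  -2    1  -2 ]
ρ3 → ρ3 − 2·ρ1
  [ 1  -1  1/2  -4 ]
  [ 0   0    0   2 ]
  [ 0   0    0   6 ]
ρ2 → 1/2·ρ2
  [ 1  -1  1/2  -4 ]
  [ 0   0    0   1 ]
  [ 0   0    0   6 ]
ρ3 → ρ3 − 6·ρ2
  [ 1  -1  1/2  -4 ]
  [ 0   0    0   1 ]
  [ 0   0    0   0 ]
ρ1 → ρ1 + 4·ρ2
  [ 1  -1  1/2  0 ]
  [ 0   0    0  1 ]
  [ 0   0    0  0 ]
The reduced form has 2 nonzero rows.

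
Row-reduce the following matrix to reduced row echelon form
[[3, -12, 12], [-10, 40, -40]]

[[1, -4, 4], [0, 0, 0]]

ρ1 := 1/3·ρ1
  [   1  -4    4 ]
  [ -10  40  -40 ]
ρ2 := ρ2 + 10·ρ1
  [ 1  -4  4 ]
  [ 0   0  0 ]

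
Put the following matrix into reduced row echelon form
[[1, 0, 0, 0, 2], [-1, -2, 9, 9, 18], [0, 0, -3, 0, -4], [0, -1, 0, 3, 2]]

[[1, 0, 0, 0, 2], [0, 1, 0, 0, 2], [0, 0, 1, 0, 4/3], [0, 0, 0, 1, 4/3]]

R2 := R2 + R1
  [ 1   0   0  0   2 ]
  [ 0  -2   9  9  20 ]
  [ 0   0  -3  0  -4 ]
  [ 0  -1   0  3   2 ]
R2 := -1/2·R2
  [ 1   0     0     0    2 ]
  [ 0   1  -9/2  -9/2  -10 ]
  [ 0   0    -3     0   -4 ]
  [ 0  -1     0     3    2 ]
R4 := R4 + R2
  [ 1  0     0     0    2 ]
  [ 0  1  -9/2  -9/2  -10 ]
  [ 0  0    -3     0   -4 ]
  [ 0  0  -9/2  -3/2   -8 ]
R3 := -1/3·R3
  [ 1  0     0     0    2 ]
  [ 0  1  -9/2  -9/2  -10 ]
  [ 0  0     1     0  4/3 ]
  [ 0  0  -9/2  -3/2   -8 ]
R4 := R4 + 9/2·R3
  [ 1  0     0     0    2 ]
  [ 0  1  -9/2  -9/2  -10 ]
  [ 0  0     1     0  4/3 ]
  [ 0  0     0  -3/2   -2 ]
R4 := -2/3·R4
  [ 1  0     0     0    2 ]
  [ 0  1  -9/2  -9/2  -10 ]
  [ 0  0     1     0  4/3 ]
  [ 0  0     0     1  4/3 ]
R2 := R2 + 9/2·R4
  [ 1  0     0  0    2 ]
  [ 0  1  -9/2  0   -4 ]
  [ 0  0     1  0  4/3 ]
  [ 0  0     0  1  4/3 ]
R2 := R2 + 9/2·R3
  [ 1  0  0  0    2 ]
  [ 0  1  0  0    2 ]
  [ 0  0  1  0  4/3 ]
  [ 0  0  0  1  4/3 ]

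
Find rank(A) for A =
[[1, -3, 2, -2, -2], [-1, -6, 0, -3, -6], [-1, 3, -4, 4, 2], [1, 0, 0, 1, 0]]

rank = 4

r2 -> r2 + r1
  [  1  -3   2  -2  -2 ]
  [  0  -9   2  -5  -8 ]
  [ -1   3  -4   4   2 ]
  [  1   0   0   1   0 ]
r3 -> r3 + r1
  [ 1  -3   2  -2  -2 ]
  [ 0  -9   2  -5  -8 ]
  [ 0   0  -2   2   0 ]
  [ 1   0   0   1   0 ]
r4 -> r4 − r1
  [ 1  -3   2  -2  -2 ]
  [ 0  -9   2  -5  -8 ]
  [ 0   0  -2   2   0 ]
  [ 0   3  -2   3   2 ]
r2 -> -1/9·r2
  [ 1  -3     2   -2   -2 ]
  [ 0   1  -2/9  5/9  8/9 ]
  [ 0   0    -2    2    0 ]
  [ 0   3    -2    3    2 ]
r4 -> r4 − 3·r2
  [ 1  -3     2   -2    -2 ]
  [ 0   1  -2/9  5/9   8/9 ]
  [ 0   0    -2    2     0 ]
  [ 0   0  -4/3  4/3  -2/3 ]
r3 -> -1/2·r3
  [ 1  -3     2   -2    -2 ]
  [ 0   1  -2/9  5/9   8/9 ]
  [ 0   0     1   -1     0 ]
  [ 0   0  -4/3  4/3  -2/3 ]
r4 -> r4 + 4/3·r3
  [ 1  -3     2   -2    -2 ]
  [ 0   1  -2/9  5/9   8/9 ]
  [ 0   0     1   -1     0 ]
  [ 0   0     0    0  -2/3 ]
r4 -> -3/2·r4
  [ 1  -3     2   -2   -2 ]
  [ 0   1  -2/9  5/9  8/9 ]
  [ 0   0     1   -1    0 ]
  [ 0   0     0    0    1 ]
r2 -> r2 − 8/9·r4
  [ 1  -3     2   -2  -2 ]
  [ 0   1  -2/9  5/9   0 ]
  [ 0   0     1   -1   0 ]
  [ 0   0     0    0   1 ]
r1 -> r1 + 2·r4
  [ 1  -3     2   -2  0 ]
  [ 0   1  -2/9  5/9  0 ]
  [ 0   0     1   -1  0 ]
  [ 0   0     0    0  1 ]
r2 -> r2 + 2/9·r3
  [ 1  -3  2   -2  0 ]
  [ 0   1  0  1/3  0 ]
  [ 0   0  1   -1  0 ]
  [ 0   0  0    0  1 ]
r1 -> r1 − 2·r3
  [ 1  -3  0    0  0 ]
  [ 0   1  0  1/3  0 ]
  [ 0   0  1   -1  0 ]
  [ 0   0  0    0  1 ]
r1 -> r1 + 3·r2
  [ 1  0  0    1  0 ]
  [ 0  1  0  1/3  0 ]
  [ 0  0  1   -1  0 ]
  [ 0  0  0    0  1 ]
The reduced form has 4 nonzero rows.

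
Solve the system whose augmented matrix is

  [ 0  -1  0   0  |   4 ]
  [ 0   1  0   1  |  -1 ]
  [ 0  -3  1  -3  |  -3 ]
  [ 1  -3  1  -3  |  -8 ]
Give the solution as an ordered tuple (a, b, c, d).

R1 <=> R4
  [ 1  -3  1  -3  |  -8 ]
  [ 0   1  0   1  |  -1 ]
  [ 0  -3  1  -3  |  -3 ]
  [ 0  -1  0   0  |   4 ]
R3 → R3 + 3·R2
  [ 1  -3  1  -3  |  -8 ]
  [ 0   1  0   1  |  -1 ]
  [ 0   0  1   0  |  -6 ]
  [ 0  -1  0   0  |   4 ]
R4 → R4 + R2
  [ 1  -3  1  -3  |  -8 ]
  [ 0   1  0   1  |  -1 ]
  [ 0   0  1   0  |  -6 ]
  [ 0   0  0   1  |   3 ]
R2 → R2 − R4
  [ 1  -3  1  -3  |  -8 ]
  [ 0   1  0   0  |  -4 ]
  [ 0   0  1   0  |  -6 ]
  [ 0   0  0   1  |   3 ]
R1 → R1 + 3·R4
  [ 1  -3  1  0  |   1 ]
  [ 0   1  0  0  |  -4 ]
  [ 0   0  1  0  |  -6 ]
  [ 0   0  0  1  |   3 ]
R1 → R1 − R3
  [ 1  -3  0  0  |   7 ]
  [ 0   1  0  0  |  -4 ]
  [ 0   0  1  0  |  -6 ]
  [ 0   0  0  1  |   3 ]
R1 → R1 + 3·R2
  [ 1  0  0  0  |  -5 ]
  [ 0  1  0  0  |  -4 ]
  [ 0  0  1  0  |  -6 ]
  [ 0  0  0  1  |   3 ]
Reading off the last column: a = -5, b = -4, c = -6, d = 3.

(-5, -4, -6, 3)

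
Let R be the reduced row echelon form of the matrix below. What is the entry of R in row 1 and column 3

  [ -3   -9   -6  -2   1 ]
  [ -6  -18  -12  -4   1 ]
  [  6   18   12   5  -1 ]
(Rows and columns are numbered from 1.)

2

R1 := -1/3·R1
  [  1    3    2  2/3  -1/3 ]
  [ -6  -18  -12   -4     1 ]
  [  6   18   12    5    -1 ]
R2 := R2 + 6·R1
  [ 1   3   2  2/3  -1/3 ]
  [ 0   0   0    0    -1 ]
  [ 6  18  12    5    -1 ]
R3 := R3 − 6·R1
  [ 1  3  2  2/3  -1/3 ]
  [ 0  0  0    0    -1 ]
  [ 0  0  0    1     1 ]
R2 <-> R3
  [ 1  3  2  2/3  -1/3 ]
  [ 0  0  0    1     1 ]
  [ 0  0  0    0    -1 ]
R3 := -1·R3
  [ 1  3  2  2/3  -1/3 ]
  [ 0  0  0    1     1 ]
  [ 0  0  0    0     1 ]
R2 := R2 − R3
  [ 1  3  2  2/3  -1/3 ]
  [ 0  0  0    1     0 ]
  [ 0  0  0    0     1 ]
R1 := R1 + 1/3·R3
  [ 1  3  2  2/3  0 ]
  [ 0  0  0    1  0 ]
  [ 0  0  0    0  1 ]
R1 := R1 − 2/3·R2
  [ 1  3  2  0  0 ]
  [ 0  0  0  1  0 ]
  [ 0  0  0  0  1 ]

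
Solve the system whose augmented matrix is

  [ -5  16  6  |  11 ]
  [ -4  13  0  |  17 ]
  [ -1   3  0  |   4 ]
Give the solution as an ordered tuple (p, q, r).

Multiply r1 by -1/5.
Add 4 times r1 to r2.
Add r1 to r3.
Multiply r2 by 5.
Add 1/5 times r2 to r3.
Multiply r3 by -1/6.
Add 24 times r3 to r2.
Add 6/5 times r3 to r1.
Add 16/5 times r2 to r1.
Reading off the last column: p = -1, q = 1, r = -5/3.

(-1, 1, -5/3)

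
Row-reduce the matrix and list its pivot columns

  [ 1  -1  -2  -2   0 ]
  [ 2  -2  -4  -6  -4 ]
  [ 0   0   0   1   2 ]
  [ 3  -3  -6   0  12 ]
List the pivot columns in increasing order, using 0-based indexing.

0, 3

R2 → R2 − 2·R1
R4 → R4 − 3·R1
R2 → -1/2·R2
R3 → R3 − R2
R4 → R4 − 6·R2
R1 → R1 + 2·R2
Pivot columns are the columns containing a leading 1.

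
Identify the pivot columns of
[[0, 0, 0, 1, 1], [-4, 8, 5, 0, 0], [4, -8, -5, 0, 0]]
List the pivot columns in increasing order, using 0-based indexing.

0, 3

R1 <=> R2
  [ -4   8   5  0  0 ]
  [  0   0   0  1  1 ]
  [  4  -8  -5  0  0 ]
R1 → -1/4·R1
  [ 1  -2  -5/4  0  0 ]
  [ 0   0     0  1  1 ]
  [ 4  -8    -5  0  0 ]
R3 → R3 − 4·R1
  [ 1  -2  -5/4  0  0 ]
  [ 0   0     0  1  1 ]
  [ 0   0     0  0  0 ]
Pivot columns are the columns containing a leading 1.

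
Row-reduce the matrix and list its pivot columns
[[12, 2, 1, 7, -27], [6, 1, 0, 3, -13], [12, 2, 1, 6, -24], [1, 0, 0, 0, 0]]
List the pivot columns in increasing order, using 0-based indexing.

0, 1, 2, 3

Multiply ρ1 by 1/12.
  [  1  1/6  1/12  7/12  -9/4 ]
  [  6    1     0     3   -13 ]
  [ 12    2     1     6   -24 ]
  [  1    0     0     0     0 ]
Subtract 6 times ρ1 from ρ2.
  [  1  1/6  1/12  7/12  -9/4 ]
  [  0    0  -1/2  -1/2   1/2 ]
  [ 12    2     1     6   -24 ]
  [  1    0     0     0     0 ]
Subtract 12 times ρ1 from ρ3.
  [ 1  1/6  1/12  7/12  -9/4 ]
  [ 0    0  -1/2  -1/2   1/2 ]
  [ 0    0     0    -1     3 ]
  [ 1    0     0     0     0 ]
Subtract ρ1 from ρ4.
  [ 1   1/6   1/12   7/12  -9/4 ]
  [ 0     0   -1/2   -1/2   1/2 ]
  [ 0     0      0     -1     3 ]
  [ 0  -1/6  -1/12  -7/12   9/4 ]
Swap ρ2 and ρ4.
  [ 1   1/6   1/12   7/12  -9/4 ]
  [ 0  -1/6  -1/12  -7/12   9/4 ]
  [ 0     0      0     -1     3 ]
  [ 0     0   -1/2   -1/2   1/2 ]
Multiply ρ2 by -6.
  [ 1  1/6  1/12  7/12   -9/4 ]
  [ 0    1   1/2   7/2  -27/2 ]
  [ 0    0     0    -1      3 ]
  [ 0    0  -1/2  -1/2    1/2 ]
Swap ρ3 and ρ4.
  [ 1  1/6  1/12  7/12   -9/4 ]
  [ 0    1   1/2   7/2  -27/2 ]
  [ 0    0  -1/2  -1/2    1/2 ]
  [ 0    0     0    -1      3 ]
Multiply ρ3 by -2.
  [ 1  1/6  1/12  7/12   -9/4 ]
  [ 0    1   1/2   7/2  -27/2 ]
  [ 0    0     1     1     -1 ]
  [ 0    0     0    -1      3 ]
Multiply ρ4 by -1.
  [ 1  1/6  1/12  7/12   -9/4 ]
  [ 0    1   1/2   7/2  -27/2 ]
  [ 0    0     1     1     -1 ]
  [ 0    0     0     1     -3 ]
Subtract ρ4 from ρ3.
  [ 1  1/6  1/12  7/12   -9/4 ]
  [ 0    1   1/2   7/2  -27/2 ]
  [ 0    0     1     0      2 ]
  [ 0    0     0     1     -3 ]
Subtract 7/2 times ρ4 from ρ2.
  [ 1  1/6  1/12  7/12  -9/4 ]
  [ 0    1   1/2     0    -3 ]
  [ 0    0     1     0     2 ]
  [ 0    0     0     1    -3 ]
Subtract 7/12 times ρ4 from ρ1.
  [ 1  1/6  1/12  0  -1/2 ]
  [ 0    1   1/2  0    -3 ]
  [ 0    0     1  0     2 ]
  [ 0    0     0  1    -3 ]
Subtract 1/2 times ρ3 from ρ2.
  [ 1  1/6  1/12  0  -1/2 ]
  [ 0    1     0  0    -4 ]
  [ 0    0     1  0     2 ]
  [ 0    0     0  1    -3 ]
Subtract 1/12 times ρ3 from ρ1.
  [ 1  1/6  0  0  -2/3 ]
  [ 0    1  0  0    -4 ]
  [ 0    0  1  0     2 ]
  [ 0    0  0  1    -3 ]
Subtract 1/6 times ρ2 from ρ1.
  [ 1  0  0  0   0 ]
  [ 0  1  0  0  -4 ]
  [ 0  0  1  0   2 ]
  [ 0  0  0  1  -3 ]
Pivot columns are the columns containing a leading 1.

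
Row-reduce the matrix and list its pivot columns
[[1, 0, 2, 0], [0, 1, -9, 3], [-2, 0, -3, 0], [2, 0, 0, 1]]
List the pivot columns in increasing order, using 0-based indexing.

0, 1, 2, 3

R3 -> R3 + 2·R1
  [ 1  0   2  0 ]
  [ 0  1  -9  3 ]
  [ 0  0   1  0 ]
  [ 2  0   0  1 ]
R4 -> R4 − 2·R1
  [ 1  0   2  0 ]
  [ 0  1  -9  3 ]
  [ 0  0   1  0 ]
  [ 0  0  -4  1 ]
R4 -> R4 + 4·R3
  [ 1  0   2  0 ]
  [ 0  1  -9  3 ]
  [ 0  0   1  0 ]
  [ 0  0   0  1 ]
R2 -> R2 − 3·R4
  [ 1  0   2  0 ]
  [ 0  1  -9  0 ]
  [ 0  0   1  0 ]
  [ 0  0   0  1 ]
R2 -> R2 + 9·R3
  [ 1  0  2  0 ]
  [ 0  1  0  0 ]
  [ 0  0  1  0 ]
  [ 0  0  0  1 ]
R1 -> R1 − 2·R3
  [ 1  0  0  0 ]
  [ 0  1  0  0 ]
  [ 0  0  1  0 ]
  [ 0  0  0  1 ]
Pivot columns are the columns containing a leading 1.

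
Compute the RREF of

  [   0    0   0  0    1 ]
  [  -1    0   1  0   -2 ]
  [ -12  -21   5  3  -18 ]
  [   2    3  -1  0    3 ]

ρ1 <-> ρ2
  [  -1    0   1  0   -2 ]
  [   0    0   0  0    1 ]
  [ -12  -21   5  3  -18 ]
  [   2    3  -1  0    3 ]
ρ1 → -1·ρ1
  [   1    0  -1  0    2 ]
  [   0    0   0  0    1 ]
  [ -12  -21   5  3  -18 ]
  [   2    3  -1  0    3 ]
ρ3 → ρ3 + 12·ρ1
  [ 1    0  -1  0  2 ]
  [ 0    0   0  0  1 ]
  [ 0  -21  -7  3  6 ]
  [ 2    3  -1  0  3 ]
ρ4 → ρ4 − 2·ρ1
  [ 1    0  -1  0   2 ]
  [ 0    0   0  0   1 ]
  [ 0  -21  -7  3   6 ]
  [ 0    3   1  0  -1 ]
ρ2 <-> ρ3
  [ 1    0  -1  0   2 ]
  [ 0  -21  -7  3   6 ]
  [ 0    0   0  0   1 ]
  [ 0    3   1  0  -1 ]
ρ2 → -1/21·ρ2
  [ 1  0   -1     0     2 ]
  [ 0  1  1/3  -1/7  -2/7 ]
  [ 0  0    0     0     1 ]
  [ 0  3    1     0    -1 ]
ρ4 → ρ4 − 3·ρ2
  [ 1  0   -1     0     2 ]
  [ 0  1  1/3  -1/7  -2/7 ]
  [ 0  0    0     0     1 ]
  [ 0  0    0   3/7  -1/7 ]
ρ3 <-> ρ4
  [ 1  0   -1     0     2 ]
  [ 0  1  1/3  -1/7  -2/7 ]
  [ 0  0    0   3/7  -1/7 ]
  [ 0  0    0     0     1 ]
ρ3 → 7/3·ρ3
  [ 1  0   -1     0     2 ]
  [ 0  1  1/3  -1/7  -2/7 ]
  [ 0  0    0     1  -1/3 ]
  [ 0  0    0     0     1 ]
ρ3 → ρ3 + 1/3·ρ4
  [ 1  0   -1     0     2 ]
  [ 0  1  1/3  -1/7  -2/7 ]
  [ 0  0    0     1     0 ]
  [ 0  0    0     0     1 ]
ρ2 → ρ2 + 2/7·ρ4
  [ 1  0   -1     0  2 ]
  [ 0  1  1/3  -1/7  0 ]
  [ 0  0    0     1  0 ]
  [ 0  0    0     0  1 ]
ρ1 → ρ1 − 2·ρ4
  [ 1  0   -1     0  0 ]
  [ 0  1  1/3  -1/7  0 ]
  [ 0  0    0     1  0 ]
  [ 0  0    0     0  1 ]
ρ2 → ρ2 + 1/7·ρ3
  [ 1  0   -1  0  0 ]
  [ 0  1  1/3  0  0 ]
  [ 0  0    0  1  0 ]
  [ 0  0    0  0  1 ]

[[1, 0, -1, 0, 0], [0, 1, 1/3, 0, 0], [0, 0, 0, 1, 0], [0, 0, 0, 0, 1]]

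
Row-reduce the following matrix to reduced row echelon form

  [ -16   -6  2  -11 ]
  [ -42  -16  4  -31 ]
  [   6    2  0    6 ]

Multiply R1 by -1/16.
  [   1  3/8  -1/8  11/16 ]
  [ -42  -16     4    -31 ]
  [   6    2     0      6 ]
Add 42 times R1 to R2.
  [ 1   3/8  -1/8  11/16 ]
  [ 0  -1/4  -5/4  -17/8 ]
  [ 6     2     0      6 ]
Subtract 6 times R1 from R3.
  [ 1   3/8  -1/8  11/16 ]
  [ 0  -1/4  -5/4  -17/8 ]
  [ 0  -1/4   3/4   15/8 ]
Multiply R2 by -4.
  [ 1   3/8  -1/8  11/16 ]
  [ 0     1     5   17/2 ]
  [ 0  -1/4   3/4   15/8 ]
Add 1/4 times R2 to R3.
  [ 1  3/8  -1/8  11/16 ]
  [ 0    1     5   17/2 ]
  [ 0    0     2      4 ]
Multiply R3 by 1/2.
  [ 1  3/8  -1/8  11/16 ]
  [ 0    1     5   17/2 ]
  [ 0    0     1      2 ]
Subtract 5 times R3 from R2.
  [ 1  3/8  -1/8  11/16 ]
  [ 0    1     0   -3/2 ]
  [ 0    0     1      2 ]
Add 1/8 times R3 to R1.
  [ 1  3/8  0  15/16 ]
  [ 0    1  0   -3/2 ]
  [ 0    0  1      2 ]
Subtract 3/8 times R2 from R1.
  [ 1  0  0   3/2 ]
  [ 0  1  0  -3/2 ]
  [ 0  0  1     2 ]

[[1, 0, 0, 3/2], [0, 1, 0, -3/2], [0, 0, 1, 2]]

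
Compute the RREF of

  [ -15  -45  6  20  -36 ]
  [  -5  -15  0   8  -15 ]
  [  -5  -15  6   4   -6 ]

R1 := -1/15·R1
  [  1    3  -2/5  -4/3  12/5 ]
  [ -5  -15     0     8   -15 ]
  [ -5  -15     6     4    -6 ]
R2 := R2 + 5·R1
  [  1    3  -2/5  -4/3  12/5 ]
  [  0    0    -2   4/3    -3 ]
  [ -5  -15     6     4    -6 ]
R3 := R3 + 5·R1
  [ 1  3  -2/5  -4/3  12/5 ]
  [ 0  0    -2   4/3    -3 ]
  [ 0  0     4  -8/3     6 ]
R2 := -1/2·R2
  [ 1  3  -2/5  -4/3  12/5 ]
  [ 0  0     1  -2/3   3/2 ]
  [ 0  0     4  -8/3     6 ]
R3 := R3 − 4·R2
  [ 1  3  -2/5  -4/3  12/5 ]
  [ 0  0     1  -2/3   3/2 ]
  [ 0  0     0     0     0 ]
R1 := R1 + 2/5·R2
  [ 1  3  0  -8/5    3 ]
  [ 0  0  1  -2/3  3/2 ]
  [ 0  0  0     0    0 ]

[[1, 3, 0, -8/5, 3], [0, 0, 1, -2/3, 3/2], [0, 0, 0, 0, 0]]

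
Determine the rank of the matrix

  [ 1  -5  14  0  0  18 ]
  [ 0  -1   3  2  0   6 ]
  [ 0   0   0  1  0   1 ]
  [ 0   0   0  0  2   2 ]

rank = 4

ρ2 := -1·ρ2
  [ 1  -5  14   0  0  18 ]
  [ 0   1  -3  -2  0  -6 ]
  [ 0   0   0   1  0   1 ]
  [ 0   0   0   0  2   2 ]
ρ4 := 1/2·ρ4
  [ 1  -5  14   0  0  18 ]
  [ 0   1  -3  -2  0  -6 ]
  [ 0   0   0   1  0   1 ]
  [ 0   0   0   0  1   1 ]
ρ2 := ρ2 + 2·ρ3
  [ 1  -5  14  0  0  18 ]
  [ 0   1  -3  0  0  -4 ]
  [ 0   0   0  1  0   1 ]
  [ 0   0   0  0  1   1 ]
ρ1 := ρ1 + 5·ρ2
  [ 1  0  -1  0  0  -2 ]
  [ 0  1  -3  0  0  -4 ]
  [ 0  0   0  1  0   1 ]
  [ 0  0   0  0  1   1 ]
The reduced form has 4 nonzero rows.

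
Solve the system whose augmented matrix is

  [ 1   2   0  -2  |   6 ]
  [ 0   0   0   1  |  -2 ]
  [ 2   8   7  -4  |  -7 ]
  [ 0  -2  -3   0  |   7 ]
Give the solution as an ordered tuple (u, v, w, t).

(-6, 4, -5, -2)

r3 -> r3 − 2·r1
r2 <=> r3
r2 -> 1/4·r2
r4 -> r4 + 2·r2
r3 <=> r4
r3 -> 2·r3
r1 -> r1 + 2·r4
r2 -> r2 − 7/4·r3
r1 -> r1 − 2·r2
Reading off the last column: u = -6, v = 4, w = -5, t = -2.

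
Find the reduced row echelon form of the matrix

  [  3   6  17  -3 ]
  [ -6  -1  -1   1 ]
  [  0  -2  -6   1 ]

Multiply R1 by 1/3.
  [  1   2  17/3  -1 ]
  [ -6  -1    -1   1 ]
  [  0  -2    -6   1 ]
Add 6 times R1 to R2.
  [ 1   2  17/3  -1 ]
  [ 0  11    33  -5 ]
  [ 0  -2    -6   1 ]
Multiply R2 by 1/11.
  [ 1   2  17/3     -1 ]
  [ 0   1     3  -5/11 ]
  [ 0  -2    -6      1 ]
Add 2 times R2 to R3.
  [ 1  2  17/3     -1 ]
  [ 0  1     3  -5/11 ]
  [ 0  0     0   1/11 ]
Multiply R3 by 11.
  [ 1  2  17/3     -1 ]
  [ 0  1     3  -5/11 ]
  [ 0  0     0      1 ]
Add 5/11 times R3 to R2.
  [ 1  2  17/3  -1 ]
  [ 0  1     3   0 ]
  [ 0  0     0   1 ]
Add R3 to R1.
  [ 1  2  17/3  0 ]
  [ 0  1     3  0 ]
  [ 0  0     0  1 ]
Subtract 2 times R2 from R1.
  [ 1  0  -1/3  0 ]
  [ 0  1     3  0 ]
  [ 0  0     0  1 ]

[[1, 0, -1/3, 0], [0, 1, 3, 0], [0, 0, 0, 1]]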